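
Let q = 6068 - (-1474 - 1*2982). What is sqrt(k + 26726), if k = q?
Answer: 5*sqrt(1490) ≈ 193.00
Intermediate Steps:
q = 10524 (q = 6068 - (-1474 - 2982) = 6068 - 1*(-4456) = 6068 + 4456 = 10524)
k = 10524
sqrt(k + 26726) = sqrt(10524 + 26726) = sqrt(37250) = 5*sqrt(1490)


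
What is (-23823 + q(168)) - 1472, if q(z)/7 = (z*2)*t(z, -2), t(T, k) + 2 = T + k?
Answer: 360433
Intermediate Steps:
t(T, k) = -2 + T + k (t(T, k) = -2 + (T + k) = -2 + T + k)
q(z) = 14*z*(-4 + z) (q(z) = 7*((z*2)*(-2 + z - 2)) = 7*((2*z)*(-4 + z)) = 7*(2*z*(-4 + z)) = 14*z*(-4 + z))
(-23823 + q(168)) - 1472 = (-23823 + 14*168*(-4 + 168)) - 1472 = (-23823 + 14*168*164) - 1472 = (-23823 + 385728) - 1472 = 361905 - 1472 = 360433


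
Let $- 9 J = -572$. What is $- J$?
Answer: $- \frac{572}{9} \approx -63.556$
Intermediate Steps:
$J = \frac{572}{9}$ ($J = \left(- \frac{1}{9}\right) \left(-572\right) = \frac{572}{9} \approx 63.556$)
$- J = \left(-1\right) \frac{572}{9} = - \frac{572}{9}$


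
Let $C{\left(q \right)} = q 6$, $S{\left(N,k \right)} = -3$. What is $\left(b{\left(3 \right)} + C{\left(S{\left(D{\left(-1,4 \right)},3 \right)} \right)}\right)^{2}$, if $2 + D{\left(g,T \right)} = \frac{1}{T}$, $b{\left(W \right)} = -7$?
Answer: $625$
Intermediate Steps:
$D{\left(g,T \right)} = -2 + \frac{1}{T}$
$C{\left(q \right)} = 6 q$
$\left(b{\left(3 \right)} + C{\left(S{\left(D{\left(-1,4 \right)},3 \right)} \right)}\right)^{2} = \left(-7 + 6 \left(-3\right)\right)^{2} = \left(-7 - 18\right)^{2} = \left(-25\right)^{2} = 625$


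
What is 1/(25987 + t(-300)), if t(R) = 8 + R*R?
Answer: 1/115995 ≈ 8.6211e-6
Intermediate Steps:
t(R) = 8 + R**2
1/(25987 + t(-300)) = 1/(25987 + (8 + (-300)**2)) = 1/(25987 + (8 + 90000)) = 1/(25987 + 90008) = 1/115995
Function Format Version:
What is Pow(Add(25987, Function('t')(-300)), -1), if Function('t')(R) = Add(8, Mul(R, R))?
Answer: Rational(1, 115995) ≈ 8.6211e-6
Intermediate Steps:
Function('t')(R) = Add(8, Pow(R, 2))
Pow(Add(25987, Function('t')(-300)), -1) = Pow(Add(25987, Add(8, Pow(-300, 2))), -1) = Pow(Add(25987, Add(8, 90000)), -1) = Pow(Add(25987, 90008), -1) = Pow(115995, -1) = Rational(1, 115995)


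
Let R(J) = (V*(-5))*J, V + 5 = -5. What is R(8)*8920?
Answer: 3568000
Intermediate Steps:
V = -10 (V = -5 - 5 = -10)
R(J) = 50*J (R(J) = (-10*(-5))*J = 50*J)
R(8)*8920 = (50*8)*8920 = 400*8920 = 3568000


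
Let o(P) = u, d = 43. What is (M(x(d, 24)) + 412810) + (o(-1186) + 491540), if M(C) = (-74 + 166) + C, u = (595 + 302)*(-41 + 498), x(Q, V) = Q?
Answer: 1314414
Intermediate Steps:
u = 409929 (u = 897*457 = 409929)
M(C) = 92 + C
o(P) = 409929
(M(x(d, 24)) + 412810) + (o(-1186) + 491540) = ((92 + 43) + 412810) + (409929 + 491540) = (135 + 412810) + 901469 = 412945 + 901469 = 1314414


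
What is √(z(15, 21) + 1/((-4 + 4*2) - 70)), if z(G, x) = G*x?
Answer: √1372074/66 ≈ 17.748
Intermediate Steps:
√(z(15, 21) + 1/((-4 + 4*2) - 70)) = √(15*21 + 1/((-4 + 4*2) - 70)) = √(315 + 1/((-4 + 8) - 70)) = √(315 + 1/(4 - 70)) = √(315 + 1/(-66)) = √(315 - 1/66) = √(20789/66) = √1372074/66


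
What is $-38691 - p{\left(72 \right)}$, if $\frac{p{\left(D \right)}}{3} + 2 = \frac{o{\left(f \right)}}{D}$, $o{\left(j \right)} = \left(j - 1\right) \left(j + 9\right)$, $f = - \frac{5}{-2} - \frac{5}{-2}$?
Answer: $- \frac{116062}{3} \approx -38687.0$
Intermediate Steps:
$f = 5$ ($f = \left(-5\right) \left(- \frac{1}{2}\right) - - \frac{5}{2} = \frac{5}{2} + \frac{5}{2} = 5$)
$o{\left(j \right)} = \left(-1 + j\right) \left(9 + j\right)$
$p{\left(D \right)} = -6 + \frac{168}{D}$ ($p{\left(D \right)} = -6 + 3 \frac{-9 + 5^{2} + 8 \cdot 5}{D} = -6 + 3 \frac{-9 + 25 + 40}{D} = -6 + 3 \frac{56}{D} = -6 + \frac{168}{D}$)
$-38691 - p{\left(72 \right)} = -38691 - \left(-6 + \frac{168}{72}\right) = -38691 - \left(-6 + 168 \cdot \frac{1}{72}\right) = -38691 - \left(-6 + \frac{7}{3}\right) = -38691 - - \frac{11}{3} = -38691 + \frac{11}{3} = - \frac{116062}{3}$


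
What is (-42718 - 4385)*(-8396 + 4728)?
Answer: 172773804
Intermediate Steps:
(-42718 - 4385)*(-8396 + 4728) = -47103*(-3668) = 172773804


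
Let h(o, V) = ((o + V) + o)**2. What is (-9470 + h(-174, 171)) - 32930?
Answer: -11071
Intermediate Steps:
h(o, V) = (V + 2*o)**2 (h(o, V) = ((V + o) + o)**2 = (V + 2*o)**2)
(-9470 + h(-174, 171)) - 32930 = (-9470 + (171 + 2*(-174))**2) - 32930 = (-9470 + (171 - 348)**2) - 32930 = (-9470 + (-177)**2) - 32930 = (-9470 + 31329) - 32930 = 21859 - 32930 = -11071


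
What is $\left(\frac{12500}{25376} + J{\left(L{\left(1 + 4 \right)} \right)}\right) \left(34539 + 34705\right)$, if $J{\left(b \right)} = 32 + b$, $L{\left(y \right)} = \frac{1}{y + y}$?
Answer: $\frac{17896752307}{7930} \approx 2.2568 \cdot 10^{6}$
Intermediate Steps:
$L{\left(y \right)} = \frac{1}{2 y}$
$\left(\frac{12500}{25376} + J{\left(L{\left(1 + 4 \right)} \right)}\right) \left(34539 + 34705\right) = \left(\frac{12500}{25376} + \left(32 + \frac{1}{2 \left(1 + 4\right)}\right)\right) \left(34539 + 34705\right) = \left(12500 \cdot \frac{1}{25376} + \left(32 + \frac{1}{2 \cdot 5}\right)\right) 69244 = \left(\frac{3125}{6344} + \left(32 + \frac{1}{2} \cdot \frac{1}{5}\right)\right) 69244 = \left(\frac{3125}{6344} + \left(32 + \frac{1}{10}\right)\right) 69244 = \left(\frac{3125}{6344} + \frac{321}{10}\right) 69244 = \frac{1033837}{31720} \cdot 69244 = \frac{17896752307}{7930}$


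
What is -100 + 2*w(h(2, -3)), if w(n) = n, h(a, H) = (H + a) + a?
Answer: -98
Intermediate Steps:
h(a, H) = H + 2*a
-100 + 2*w(h(2, -3)) = -100 + 2*(-3 + 2*2) = -100 + 2*(-3 + 4) = -100 + 2*1 = -100 + 2 = -98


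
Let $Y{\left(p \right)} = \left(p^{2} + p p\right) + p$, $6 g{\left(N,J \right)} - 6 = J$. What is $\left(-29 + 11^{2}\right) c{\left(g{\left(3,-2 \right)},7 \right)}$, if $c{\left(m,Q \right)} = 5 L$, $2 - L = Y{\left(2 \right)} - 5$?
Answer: $-1380$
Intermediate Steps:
$g{\left(N,J \right)} = 1 + \frac{J}{6}$
$Y{\left(p \right)} = p + 2 p^{2}$ ($Y{\left(p \right)} = \left(p^{2} + p^{2}\right) + p = 2 p^{2} + p = p + 2 p^{2}$)
$L = -3$ ($L = 2 - \left(2 \left(1 + 2 \cdot 2\right) - 5\right) = 2 - \left(2 \left(1 + 4\right) - 5\right) = 2 - \left(2 \cdot 5 - 5\right) = 2 - \left(10 - 5\right) = 2 - 5 = -3$)
$c{\left(m,Q \right)} = -15$ ($c{\left(m,Q \right)} = 5 \left(-3\right) = -15$)
$\left(-29 + 11^{2}\right) c{\left(g{\left(3,-2 \right)},7 \right)} = \left(-29 + 11^{2}\right) \left(-15\right) = \left(-29 + 121\right) \left(-15\right) = 92 \left(-15\right) = -1380$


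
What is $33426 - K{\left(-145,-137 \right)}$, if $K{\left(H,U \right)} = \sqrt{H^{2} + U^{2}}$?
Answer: $33426 - \sqrt{39794} \approx 33227.0$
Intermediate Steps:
$33426 - K{\left(-145,-137 \right)} = 33426 - \sqrt{\left(-145\right)^{2} + \left(-137\right)^{2}} = 33426 - \sqrt{21025 + 18769} = 33426 - \sqrt{39794}$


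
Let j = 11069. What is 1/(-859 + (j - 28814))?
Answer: -1/18604 ≈ -5.3752e-5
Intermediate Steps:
1/(-859 + (j - 28814)) = 1/(-859 + (11069 - 28814)) = 1/(-859 - 17745) = 1/(-18604) = -1/18604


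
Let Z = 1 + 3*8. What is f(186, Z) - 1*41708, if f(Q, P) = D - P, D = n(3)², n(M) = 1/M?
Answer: -375596/9 ≈ -41733.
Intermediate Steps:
n(M) = 1/M
Z = 25 (Z = 1 + 24 = 25)
D = ⅑ (D = (1/3)² = (⅓)² = ⅑ ≈ 0.11111)
f(Q, P) = ⅑ - P
f(186, Z) - 1*41708 = (⅑ - 1*25) - 1*41708 = (⅑ - 25) - 41708 = -224/9 - 41708 = -375596/9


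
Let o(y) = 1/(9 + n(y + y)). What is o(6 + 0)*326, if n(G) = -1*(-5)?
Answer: 163/7 ≈ 23.286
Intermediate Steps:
n(G) = 5
o(y) = 1/14 (o(y) = 1/(9 + 5) = 1/14)
o(6 + 0)*326 = (1/14)*326 = 163/7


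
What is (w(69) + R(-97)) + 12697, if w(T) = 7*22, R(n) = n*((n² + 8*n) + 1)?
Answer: -824647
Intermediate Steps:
R(n) = n*(1 + n² + 8*n)
w(T) = 154
(w(69) + R(-97)) + 12697 = (154 - 97*(1 + (-97)² + 8*(-97))) + 12697 = (154 - 97*(1 + 9409 - 776)) + 12697 = (154 - 97*8634) + 12697 = (154 - 837498) + 12697 = -837344 + 12697 = -824647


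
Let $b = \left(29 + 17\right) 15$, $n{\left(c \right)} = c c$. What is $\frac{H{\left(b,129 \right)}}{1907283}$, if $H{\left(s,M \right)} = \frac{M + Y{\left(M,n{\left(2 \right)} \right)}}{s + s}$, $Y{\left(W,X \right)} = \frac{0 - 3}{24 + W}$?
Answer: $\frac{143}{2918142990} \approx 4.9004 \cdot 10^{-8}$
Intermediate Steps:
$n{\left(c \right)} = c^{2}$
$b = 690$ ($b = 46 \cdot 15 = 690$)
$Y{\left(W,X \right)} = - \frac{3}{24 + W}$
$H{\left(s,M \right)} = \frac{M - \frac{3}{24 + M}}{2 s}$ ($H{\left(s,M \right)} = \frac{M - \frac{3}{24 + M}}{s + s} = \frac{M - \frac{3}{24 + M}}{2 s}$)
$\frac{H{\left(b,129 \right)}}{1907283} = \frac{\frac{1}{2} \cdot \frac{1}{690} \frac{1}{24 + 129} \left(-3 + 129 \left(24 + 129\right)\right)}{1907283} = \frac{1}{2} \cdot \frac{1}{690} \cdot \frac{1}{153} \left(-3 + 129 \cdot 153\right) \frac{1}{1907283} = \frac{1}{2} \cdot \frac{1}{690} \cdot \frac{1}{153} \left(-3 + 19737\right) \frac{1}{1907283} = \frac{1}{2} \cdot \frac{1}{690} \cdot \frac{1}{153} \cdot 19734 \cdot \frac{1}{1907283} = \frac{143}{1530} \cdot \frac{1}{1907283} = \frac{143}{2918142990}$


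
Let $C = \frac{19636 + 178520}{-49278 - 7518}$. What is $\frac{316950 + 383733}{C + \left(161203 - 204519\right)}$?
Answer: $- \frac{3316332639}{205031141} \approx -16.175$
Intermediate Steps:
$C = - \frac{16513}{4733}$ ($C = \frac{198156}{-56796} = 198156 \left(- \frac{1}{56796}\right) = - \frac{16513}{4733} \approx -3.4889$)
$\frac{316950 + 383733}{C + \left(161203 - 204519\right)} = \frac{316950 + 383733}{- \frac{16513}{4733} + \left(161203 - 204519\right)} = \frac{700683}{- \frac{16513}{4733} + \left(161203 - 204519\right)} = \frac{700683}{- \frac{16513}{4733} - 43316} = \frac{700683}{- \frac{205031141}{4733}} = 700683 \left(- \frac{4733}{205031141}\right) = - \frac{3316332639}{205031141}$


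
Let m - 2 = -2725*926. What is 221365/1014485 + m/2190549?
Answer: -138332521093/148151940151 ≈ -0.93372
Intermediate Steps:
m = -2523348 (m = 2 - 2725*926 = 2 - 2523350 = -2523348)
221365/1014485 + m/2190549 = 221365/1014485 - 2523348/2190549 = 221365*(1/1014485) - 2523348*1/2190549 = 44273/202897 - 841116/730183 = -138332521093/148151940151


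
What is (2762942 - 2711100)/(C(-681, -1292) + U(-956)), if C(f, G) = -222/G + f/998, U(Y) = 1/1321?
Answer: -5518964971457/54269975 ≈ -1.0169e+5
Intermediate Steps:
U(Y) = 1/1321
C(f, G) = -222/G + f/998 (C(f, G) = -222/G + f*(1/998) = -222/G + f/998)
(2762942 - 2711100)/(C(-681, -1292) + U(-956)) = (2762942 - 2711100)/((-222/(-1292) + (1/998)*(-681)) + 1/1321) = 51842/((-222*(-1/1292) - 681/998) + 1/1321) = 51842/((111/646 - 681/998) + 1/1321) = 51842/(-82287/161177 + 1/1321) = 51842/(-108539950/212914817) = 51842*(-212914817/108539950) = -5518964971457/54269975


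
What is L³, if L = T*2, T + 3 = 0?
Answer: -216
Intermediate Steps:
T = -3 (T = -3 + 0 = -3)
L = -6 (L = -3*2 = -6)
L³ = (-6)³ = -216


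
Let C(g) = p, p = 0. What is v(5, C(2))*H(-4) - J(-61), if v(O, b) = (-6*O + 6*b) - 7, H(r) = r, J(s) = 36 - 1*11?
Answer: 123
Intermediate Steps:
J(s) = 25 (J(s) = 36 - 11 = 25)
C(g) = 0
v(O, b) = -7 - 6*O + 6*b
v(5, C(2))*H(-4) - J(-61) = (-7 - 6*5 + 6*0)*(-4) - 1*25 = (-7 - 30 + 0)*(-4) - 25 = -37*(-4) - 25 = 148 - 25 = 123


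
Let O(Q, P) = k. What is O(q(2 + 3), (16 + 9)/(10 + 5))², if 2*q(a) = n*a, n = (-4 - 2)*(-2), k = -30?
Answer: 900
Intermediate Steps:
n = 12 (n = -6*(-2) = 12)
q(a) = 6*a (q(a) = (12*a)/2 = 6*a)
O(Q, P) = -30
O(q(2 + 3), (16 + 9)/(10 + 5))² = (-30)² = 900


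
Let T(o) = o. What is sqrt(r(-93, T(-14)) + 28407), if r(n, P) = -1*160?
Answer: sqrt(28247) ≈ 168.07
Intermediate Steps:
r(n, P) = -160
sqrt(r(-93, T(-14)) + 28407) = sqrt(-160 + 28407) = sqrt(28247)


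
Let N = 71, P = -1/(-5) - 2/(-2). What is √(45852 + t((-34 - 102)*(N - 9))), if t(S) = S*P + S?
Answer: 2*√170635/5 ≈ 165.23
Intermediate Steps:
P = 6/5 (P = -1*(-⅕) - 2*(-½) = ⅕ + 1 = 6/5 ≈ 1.2000)
t(S) = 11*S/5 (t(S) = S*(6/5) + S = 6*S/5 + S = 11*S/5)
√(45852 + t((-34 - 102)*(N - 9))) = √(45852 + 11*((-34 - 102)*(71 - 9))/5) = √(45852 + 11*(-136*62)/5) = √(45852 + (11/5)*(-8432)) = √(45852 - 92752/5) = √(136508/5) = 2*√170635/5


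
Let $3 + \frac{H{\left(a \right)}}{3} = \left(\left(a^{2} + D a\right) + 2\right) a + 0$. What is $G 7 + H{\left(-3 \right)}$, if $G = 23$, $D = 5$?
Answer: $188$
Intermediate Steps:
$H{\left(a \right)} = -9 + 3 a \left(2 + a^{2} + 5 a\right)$ ($H{\left(a \right)} = -9 + 3 \left(\left(\left(a^{2} + 5 a\right) + 2\right) a + 0\right) = -9 + 3 \left(\left(2 + a^{2} + 5 a\right) a + 0\right) = -9 + 3 \left(a \left(2 + a^{2} + 5 a\right) + 0\right) = -9 + 3 a \left(2 + a^{2} + 5 a\right)$)
$G 7 + H{\left(-3 \right)} = 23 \cdot 7 + \left(-9 + 3 \left(-3\right)^{3} + 6 \left(-3\right) + 15 \left(-3\right)^{2}\right) = 161 + \left(-9 + 3 \left(-27\right) - 18 + 15 \cdot 9\right) = 161 - -27 = 161 + 27 = 188$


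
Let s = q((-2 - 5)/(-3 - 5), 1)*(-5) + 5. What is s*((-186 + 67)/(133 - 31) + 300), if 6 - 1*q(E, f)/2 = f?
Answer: -26895/2 ≈ -13448.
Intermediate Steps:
q(E, f) = 12 - 2*f
s = -45 (s = (12 - 2*1)*(-5) + 5 = (12 - 2)*(-5) + 5 = 10*(-5) + 5 = -50 + 5 = -45)
s*((-186 + 67)/(133 - 31) + 300) = -45*((-186 + 67)/(133 - 31) + 300) = -45*(-119/102 + 300) = -45*(-119*1/102 + 300) = -45*(-7/6 + 300) = -45*1793/6 = -26895/2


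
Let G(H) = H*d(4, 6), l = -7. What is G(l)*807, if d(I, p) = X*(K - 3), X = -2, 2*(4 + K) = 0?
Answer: -79086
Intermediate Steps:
K = -4 (K = -4 + (½)*0 = -4 + 0 = -4)
d(I, p) = 14 (d(I, p) = -2*(-4 - 3) = -2*(-7) = 14)
G(H) = 14*H (G(H) = H*14 = 14*H)
G(l)*807 = (14*(-7))*807 = -98*807 = -79086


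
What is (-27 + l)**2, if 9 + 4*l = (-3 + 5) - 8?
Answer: 15129/16 ≈ 945.56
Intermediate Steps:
l = -15/4 (l = -9/4 + ((-3 + 5) - 8)/4 = -9/4 + (2 - 8)/4 = -9/4 + (1/4)*(-6) = -9/4 - 3/2 = -15/4 ≈ -3.7500)
(-27 + l)**2 = (-27 - 15/4)**2 = (-123/4)**2 = 15129/16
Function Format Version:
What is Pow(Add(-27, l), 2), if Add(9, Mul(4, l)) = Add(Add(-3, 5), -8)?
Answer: Rational(15129, 16) ≈ 945.56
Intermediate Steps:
l = Rational(-15, 4) (l = Add(Rational(-9, 4), Mul(Rational(1, 4), Add(Add(-3, 5), -8))) = Add(Rational(-9, 4), Mul(Rational(1, 4), Add(2, -8))) = Add(Rational(-9, 4), Mul(Rational(1, 4), -6)) = Add(Rational(-9, 4), Rational(-3, 2)) = Rational(-15, 4) ≈ -3.7500)
Pow(Add(-27, l), 2) = Pow(Add(-27, Rational(-15, 4)), 2) = Pow(Rational(-123, 4), 2) = Rational(15129, 16)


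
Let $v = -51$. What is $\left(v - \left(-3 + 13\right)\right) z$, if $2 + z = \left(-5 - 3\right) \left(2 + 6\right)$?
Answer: $4026$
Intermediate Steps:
$z = -66$ ($z = -2 + \left(-5 - 3\right) \left(2 + 6\right) = -2 - 64 = -66$)
$\left(v - \left(-3 + 13\right)\right) z = \left(-51 - \left(-3 + 13\right)\right) \left(-66\right) = \left(-51 - 10\right) \left(-66\right) = \left(-61\right) \left(-66\right) = 4026$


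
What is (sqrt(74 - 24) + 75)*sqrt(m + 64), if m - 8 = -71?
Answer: 75 + 5*sqrt(2) ≈ 82.071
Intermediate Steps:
m = -63 (m = 8 - 71 = -63)
(sqrt(74 - 24) + 75)*sqrt(m + 64) = (sqrt(74 - 24) + 75)*sqrt(-63 + 64) = (sqrt(50) + 75)*sqrt(1) = (5*sqrt(2) + 75)*1 = (75 + 5*sqrt(2))*1 = 75 + 5*sqrt(2)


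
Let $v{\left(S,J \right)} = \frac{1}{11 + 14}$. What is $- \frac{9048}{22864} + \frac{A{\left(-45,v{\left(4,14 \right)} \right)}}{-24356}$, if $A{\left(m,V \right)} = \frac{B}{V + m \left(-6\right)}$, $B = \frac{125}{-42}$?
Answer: $- \frac{3905309666731}{9868601052408} \approx -0.39573$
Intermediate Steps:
$v{\left(S,J \right)} = \frac{1}{25}$
$B = - \frac{125}{42}$ ($B = 125 \left(- \frac{1}{42}\right) = - \frac{125}{42} \approx -2.9762$)
$A{\left(m,V \right)} = - \frac{125}{42 \left(V - 6 m\right)}$ ($A{\left(m,V \right)} = - \frac{125}{42 \left(V + m \left(-6\right)\right)} = - \frac{125}{42 \left(V - 6 m\right)}$)
$- \frac{9048}{22864} + \frac{A{\left(-45,v{\left(4,14 \right)} \right)}}{-24356} = - \frac{9048}{22864} + \frac{\frac{125}{42} \frac{1}{\left(-1\right) \frac{1}{25} + 6 \left(-45\right)}}{-24356} = \left(-9048\right) \frac{1}{22864} + \frac{125}{42 \left(- \frac{1}{25} - 270\right)} \left(- \frac{1}{24356}\right) = - \frac{1131}{2858} + \frac{125}{42 \left(- \frac{6751}{25}\right)} \left(- \frac{1}{24356}\right) = - \frac{1131}{2858} + \frac{125}{42} \left(- \frac{25}{6751}\right) \left(- \frac{1}{24356}\right) = - \frac{1131}{2858} - - \frac{3125}{6905948952} = - \frac{1131}{2858} + \frac{3125}{6905948952} = - \frac{3905309666731}{9868601052408}$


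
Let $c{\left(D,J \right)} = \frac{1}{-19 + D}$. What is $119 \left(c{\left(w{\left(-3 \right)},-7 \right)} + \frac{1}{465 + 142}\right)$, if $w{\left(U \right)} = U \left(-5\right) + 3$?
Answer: $- \frac{72114}{607} \approx -118.8$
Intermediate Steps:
$w{\left(U \right)} = 3 - 5 U$ ($w{\left(U \right)} = - 5 U + 3 = 3 - 5 U$)
$119 \left(c{\left(w{\left(-3 \right)},-7 \right)} + \frac{1}{465 + 142}\right) = 119 \left(\frac{1}{-19 + \left(3 - -15\right)} + \frac{1}{465 + 142}\right) = 119 \left(\frac{1}{-19 + \left(3 + 15\right)} + \frac{1}{607}\right) = 119 \left(\frac{1}{-19 + 18} + \frac{1}{607}\right) = 119 \left(\frac{1}{-1} + \frac{1}{607}\right) = 119 \left(-1 + \frac{1}{607}\right) = 119 \left(- \frac{606}{607}\right) = - \frac{72114}{607}$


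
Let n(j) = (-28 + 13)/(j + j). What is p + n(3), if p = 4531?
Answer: 9057/2 ≈ 4528.5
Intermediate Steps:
n(j) = -15/(2*j) (n(j) = -15*1/(2*j) = -15/(2*j))
p + n(3) = 4531 - 15/2/3 = 4531 - 15/2*1/3 = 4531 - 5/2 = 9057/2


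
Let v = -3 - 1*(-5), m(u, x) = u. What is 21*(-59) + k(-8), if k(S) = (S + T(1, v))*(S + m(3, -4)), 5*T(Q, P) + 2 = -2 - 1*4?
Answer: -1191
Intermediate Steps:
v = 2 (v = -3 + 5 = 2)
T(Q, P) = -8/5 (T(Q, P) = -⅖ + (-2 - 1*4)/5 = -⅖ + (-2 - 4)/5 = -⅖ + (⅕)*(-6) = -⅖ - 6/5 = -8/5)
k(S) = (3 + S)*(-8/5 + S) (k(S) = (S - 8/5)*(S + 3) = (-8/5 + S)*(3 + S) = (3 + S)*(-8/5 + S))
21*(-59) + k(-8) = 21*(-59) + (-24/5 + (-8)² + (7/5)*(-8)) = -1239 + (-24/5 + 64 - 56/5) = -1239 + 48 = -1191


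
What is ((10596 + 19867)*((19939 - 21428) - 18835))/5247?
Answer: -619130012/5247 ≈ -1.1800e+5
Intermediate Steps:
((10596 + 19867)*((19939 - 21428) - 18835))/5247 = (30463*(-1489 - 18835))*(1/5247) = (30463*(-20324))*(1/5247) = -619130012*1/5247 = -619130012/5247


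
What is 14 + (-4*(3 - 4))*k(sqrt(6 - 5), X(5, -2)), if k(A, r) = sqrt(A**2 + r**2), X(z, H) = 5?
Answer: 14 + 4*sqrt(26) ≈ 34.396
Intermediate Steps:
14 + (-4*(3 - 4))*k(sqrt(6 - 5), X(5, -2)) = 14 + (-4*(3 - 4))*sqrt((sqrt(6 - 5))**2 + 5**2) = 14 + (-4*(-1))*sqrt((sqrt(1))**2 + 25) = 14 + 4*sqrt(1**2 + 25) = 14 + 4*sqrt(1 + 25) = 14 + 4*sqrt(26)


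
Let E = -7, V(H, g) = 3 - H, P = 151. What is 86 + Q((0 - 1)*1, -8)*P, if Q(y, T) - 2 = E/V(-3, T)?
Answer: 1271/6 ≈ 211.83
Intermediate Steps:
Q(y, T) = 5/6 (Q(y, T) = 2 - 7/(3 - 1*(-3)) = 2 - 7/(3 + 3) = 2 - 7/6 = 5/6)
86 + Q((0 - 1)*1, -8)*P = 86 + (5/6)*151 = 86 + 755/6 = 1271/6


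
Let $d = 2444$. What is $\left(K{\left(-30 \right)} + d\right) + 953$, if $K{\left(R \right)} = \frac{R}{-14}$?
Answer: $\frac{23794}{7} \approx 3399.1$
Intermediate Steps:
$K{\left(R \right)} = - \frac{R}{14}$ ($K{\left(R \right)} = R \left(- \frac{1}{14}\right) = - \frac{R}{14}$)
$\left(K{\left(-30 \right)} + d\right) + 953 = \left(\left(- \frac{1}{14}\right) \left(-30\right) + 2444\right) + 953 = \left(\frac{15}{7} + 2444\right) + 953 = \frac{17123}{7} + 953 = \frac{23794}{7}$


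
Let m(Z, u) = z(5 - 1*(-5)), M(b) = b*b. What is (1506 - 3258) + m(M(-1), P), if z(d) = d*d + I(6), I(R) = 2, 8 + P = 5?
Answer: -1650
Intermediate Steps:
P = -3 (P = -8 + 5 = -3)
M(b) = b²
z(d) = 2 + d² (z(d) = d*d + 2 = d² + 2 = 2 + d²)
m(Z, u) = 102 (m(Z, u) = 2 + (5 - 1*(-5))² = 2 + (5 + 5)² = 2 + 10² = 2 + 100 = 102)
(1506 - 3258) + m(M(-1), P) = (1506 - 3258) + 102 = -1752 + 102 = -1650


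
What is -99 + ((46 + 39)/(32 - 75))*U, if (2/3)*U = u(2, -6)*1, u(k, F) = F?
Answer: -3492/43 ≈ -81.209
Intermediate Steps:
U = -9 (U = 3*(-6*1)/2 = (3/2)*(-6) = -9)
-99 + ((46 + 39)/(32 - 75))*U = -99 + ((46 + 39)/(32 - 75))*(-9) = -99 + (85/(-43))*(-9) = -99 + (85*(-1/43))*(-9) = -99 - 85/43*(-9) = -99 + 765/43 = -3492/43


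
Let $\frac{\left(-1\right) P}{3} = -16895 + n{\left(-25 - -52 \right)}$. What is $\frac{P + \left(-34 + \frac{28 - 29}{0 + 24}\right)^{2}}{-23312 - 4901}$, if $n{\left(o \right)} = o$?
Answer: $- \frac{29815393}{16250688} \approx -1.8347$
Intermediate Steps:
$P = 50604$ ($P = - 3 \left(-16895 - -27\right) = - 3 \left(-16895 + \left(-25 + 52\right)\right) = - 3 \left(-16895 + 27\right) = \left(-3\right) \left(-16868\right) = 50604$)
$\frac{P + \left(-34 + \frac{28 - 29}{0 + 24}\right)^{2}}{-23312 - 4901} = \frac{50604 + \left(-34 + \frac{28 - 29}{0 + 24}\right)^{2}}{-23312 - 4901} = \frac{50604 + \left(-34 - \frac{1}{24}\right)^{2}}{-28213} = \left(50604 + \left(-34 - \frac{1}{24}\right)^{2}\right) \left(- \frac{1}{28213}\right) = \left(50604 + \left(- \frac{817}{24}\right)^{2}\right) \left(- \frac{1}{28213}\right) = \left(50604 + \frac{667489}{576}\right) \left(- \frac{1}{28213}\right) = \frac{29815393}{576} \left(- \frac{1}{28213}\right) = - \frac{29815393}{16250688}$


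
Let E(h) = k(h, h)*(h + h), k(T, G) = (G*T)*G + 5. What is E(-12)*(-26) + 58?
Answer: -1075094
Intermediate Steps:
k(T, G) = 5 + T*G² (k(T, G) = T*G² + 5 = 5 + T*G²)
E(h) = 2*h*(5 + h³) (E(h) = (5 + h*h²)*(h + h) = (5 + h³)*(2*h) = 2*h*(5 + h³))
E(-12)*(-26) + 58 = (2*(-12)*(5 + (-12)³))*(-26) + 58 = (2*(-12)*(5 - 1728))*(-26) + 58 = (2*(-12)*(-1723))*(-26) + 58 = 41352*(-26) + 58 = -1075152 + 58 = -1075094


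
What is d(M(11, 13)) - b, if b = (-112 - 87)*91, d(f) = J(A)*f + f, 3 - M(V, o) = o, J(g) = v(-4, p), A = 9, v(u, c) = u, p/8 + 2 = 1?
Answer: 18139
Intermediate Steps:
p = -8 (p = -16 + 8*1 = -16 + 8 = -8)
J(g) = -4
M(V, o) = 3 - o
d(f) = -3*f (d(f) = -4*f + f = -3*f)
b = -18109 (b = -199*91 = -18109)
d(M(11, 13)) - b = -3*(3 - 1*13) - 1*(-18109) = -3*(3 - 13) + 18109 = -3*(-10) + 18109 = 30 + 18109 = 18139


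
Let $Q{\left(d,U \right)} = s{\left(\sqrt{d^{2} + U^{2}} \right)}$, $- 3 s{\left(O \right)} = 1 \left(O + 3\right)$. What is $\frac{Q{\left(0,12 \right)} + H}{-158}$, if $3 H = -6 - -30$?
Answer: $- \frac{3}{158} \approx -0.018987$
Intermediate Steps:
$s{\left(O \right)} = -1 - \frac{O}{3}$ ($s{\left(O \right)} = - \frac{1 \left(O + 3\right)}{3} = - \frac{1 \left(3 + O\right)}{3} = - \frac{3 + O}{3} = -1 - \frac{O}{3}$)
$Q{\left(d,U \right)} = -1 - \frac{\sqrt{U^{2} + d^{2}}}{3}$ ($Q{\left(d,U \right)} = -1 - \frac{\sqrt{d^{2} + U^{2}}}{3} = -1 - \frac{\sqrt{U^{2} + d^{2}}}{3}$)
$H = 8$ ($H = \frac{-6 - -30}{3} = \frac{-6 + 30}{3} = \frac{1}{3} \cdot 24 = 8$)
$\frac{Q{\left(0,12 \right)} + H}{-158} = \frac{\left(-1 - \frac{\sqrt{12^{2} + 0^{2}}}{3}\right) + 8}{-158} = \left(\left(-1 - \frac{\sqrt{144 + 0}}{3}\right) + 8\right) \left(- \frac{1}{158}\right) = \left(\left(-1 - \frac{\sqrt{144}}{3}\right) + 8\right) \left(- \frac{1}{158}\right) = \left(\left(-1 - 4\right) + 8\right) \left(- \frac{1}{158}\right) = \left(-5 + 8\right) \left(- \frac{1}{158}\right) = 3 \left(- \frac{1}{158}\right) = - \frac{3}{158}$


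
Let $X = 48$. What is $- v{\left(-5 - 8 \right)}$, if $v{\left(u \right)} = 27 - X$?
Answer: $21$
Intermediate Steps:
$v{\left(u \right)} = -21$ ($v{\left(u \right)} = 27 - 48 = -21$)
$- v{\left(-5 - 8 \right)} = \left(-1\right) \left(-21\right) = 21$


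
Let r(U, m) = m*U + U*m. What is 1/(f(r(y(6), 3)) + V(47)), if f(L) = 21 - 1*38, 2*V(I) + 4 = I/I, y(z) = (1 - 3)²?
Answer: -2/37 ≈ -0.054054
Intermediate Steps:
y(z) = 4 (y(z) = (-2)² = 4)
r(U, m) = 2*U*m (r(U, m) = U*m + U*m = 2*U*m)
V(I) = -3/2 (V(I) = -2 + (I/I)/2 = -2 + (½)*1 = -2 + ½ = -3/2)
f(L) = -17 (f(L) = 21 - 38 = -17)
1/(f(r(y(6), 3)) + V(47)) = 1/(-17 - 3/2) = 1/(-37/2) = -2/37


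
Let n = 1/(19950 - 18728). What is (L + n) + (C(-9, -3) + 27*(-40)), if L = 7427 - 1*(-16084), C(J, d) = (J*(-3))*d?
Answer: 27311701/1222 ≈ 22350.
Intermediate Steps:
C(J, d) = -3*J*d (C(J, d) = (-3*J)*d = -3*J*d)
L = 23511 (L = 7427 + 16084 = 23511)
n = 1/1222 ≈ 0.00081833
(L + n) + (C(-9, -3) + 27*(-40)) = (23511 + 1/1222) + (-3*(-9)*(-3) + 27*(-40)) = 28730443/1222 + (-81 - 1080) = 28730443/1222 - 1161 = 27311701/1222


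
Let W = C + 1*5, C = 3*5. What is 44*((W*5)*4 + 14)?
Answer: 18216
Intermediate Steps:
C = 15
W = 20 (W = 15 + 1*5 = 15 + 5 = 20)
44*((W*5)*4 + 14) = 44*((20*5)*4 + 14) = 44*(100*4 + 14) = 44*(400 + 14) = 44*414 = 18216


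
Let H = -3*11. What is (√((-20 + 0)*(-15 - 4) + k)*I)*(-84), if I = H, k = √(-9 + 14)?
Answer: 2772*√(380 + √5) ≈ 54195.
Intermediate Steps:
H = -33
k = √5 ≈ 2.2361
I = -33
(√((-20 + 0)*(-15 - 4) + k)*I)*(-84) = (√((-20 + 0)*(-15 - 4) + √5)*(-33))*(-84) = (√(-20*(-19) + √5)*(-33))*(-84) = (√(380 + √5)*(-33))*(-84) = -33*√(380 + √5)*(-84) = 2772*√(380 + √5)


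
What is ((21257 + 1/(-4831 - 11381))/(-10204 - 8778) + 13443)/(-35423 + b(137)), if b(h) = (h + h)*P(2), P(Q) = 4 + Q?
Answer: -4136552903029/10395020559336 ≈ -0.39794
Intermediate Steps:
b(h) = 12*h (b(h) = (h + h)*(4 + 2) = (2*h)*6 = 12*h)
((21257 + 1/(-4831 - 11381))/(-10204 - 8778) + 13443)/(-35423 + b(137)) = ((21257 + 1/(-4831 - 11381))/(-10204 - 8778) + 13443)/(-35423 + 12*137) = ((21257 + 1/(-16212))/(-18982) + 13443)/(-35423 + 1644) = ((21257 - 1/16212)*(-1/18982) + 13443)/(-33779) = ((344618483/16212)*(-1/18982) + 13443)*(-1/33779) = (-344618483/307736184 + 13443)*(-1/33779) = (4136552903029/307736184)*(-1/33779) = -4136552903029/10395020559336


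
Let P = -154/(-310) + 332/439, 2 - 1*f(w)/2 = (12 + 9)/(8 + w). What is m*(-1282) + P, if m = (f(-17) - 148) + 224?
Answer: -22157101471/204135 ≈ -1.0854e+5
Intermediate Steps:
f(w) = 4 - 42/(8 + w) (f(w) = 4 - 2*(12 + 9)/(8 + w) = 4 - 42/(8 + w))
P = 85263/68045 (P = -154*(-1/310) + 332*(1/439) = 77/155 + 332/439 = 85263/68045 ≈ 1.2530)
m = 254/3 (m = (2*(-5 + 2*(-17))/(8 - 17) - 148) + 224 = (2*(-5 - 34)/(-9) - 148) + 224 = (2*(-⅑)*(-39) - 148) + 224 = (26/3 - 148) + 224 = -418/3 + 224 = 254/3 ≈ 84.667)
m*(-1282) + P = (254/3)*(-1282) + 85263/68045 = -325628/3 + 85263/68045 = -22157101471/204135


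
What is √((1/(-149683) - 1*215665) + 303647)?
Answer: 9*√6991168115/2537 ≈ 296.62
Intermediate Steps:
√((1/(-149683) - 1*215665) + 303647) = √((-1/149683 - 215665) + 303647) = √(-32281384196/149683 + 303647) = √(13169409705/149683) = 9*√6991168115/2537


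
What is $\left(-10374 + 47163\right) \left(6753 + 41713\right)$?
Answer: $1783015674$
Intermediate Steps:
$\left(-10374 + 47163\right) \left(6753 + 41713\right) = 36789 \cdot 48466 = 1783015674$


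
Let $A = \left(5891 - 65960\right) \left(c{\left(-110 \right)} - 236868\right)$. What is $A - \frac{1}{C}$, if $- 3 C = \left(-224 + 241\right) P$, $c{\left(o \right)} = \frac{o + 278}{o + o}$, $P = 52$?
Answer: $\frac{691788199871037}{48620} \approx 1.4228 \cdot 10^{10}$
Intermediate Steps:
$c{\left(o \right)} = \frac{278 + o}{2 o}$
$C = - \frac{884}{3}$ ($C = - \frac{\left(-224 + 241\right) 52}{3} = - \frac{17 \cdot 52}{3} = \left(- \frac{1}{3}\right) 884 = - \frac{884}{3} \approx -294.67$)
$A = \frac{782565836958}{55}$ ($A = \left(5891 - 65960\right) \left(\frac{278 - 110}{2 \left(-110\right)} - 236868\right) = - 60069 \left(\frac{1}{2} \left(- \frac{1}{110}\right) 168 - 236868\right) = - 60069 \left(- \frac{42}{55} - 236868\right) = \left(-60069\right) \left(- \frac{13027782}{55}\right) = \frac{782565836958}{55} \approx 1.4228 \cdot 10^{10}$)
$A - \frac{1}{C} = \frac{782565836958}{55} - \frac{1}{- \frac{884}{3}} = \frac{782565836958}{55} - - \frac{3}{884} = \frac{782565836958}{55} + \frac{3}{884} = \frac{691788199871037}{48620}$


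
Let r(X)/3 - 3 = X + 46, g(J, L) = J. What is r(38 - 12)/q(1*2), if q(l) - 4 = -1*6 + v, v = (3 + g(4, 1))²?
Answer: 225/47 ≈ 4.7872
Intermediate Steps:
v = 49 (v = (3 + 4)² = 7² = 49)
r(X) = 147 + 3*X (r(X) = 9 + 3*(X + 46) = 9 + 3*(46 + X) = 9 + (138 + 3*X) = 147 + 3*X)
q(l) = 47 (q(l) = 4 + (-1*6 + 49) = 4 + (-6 + 49) = 4 + 43 = 47)
r(38 - 12)/q(1*2) = (147 + 3*(38 - 12))/47 = (147 + 3*26)*(1/47) = (147 + 78)*(1/47) = 225*(1/47) = 225/47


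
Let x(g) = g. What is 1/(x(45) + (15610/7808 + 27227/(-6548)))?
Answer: 6390848/273791393 ≈ 0.023342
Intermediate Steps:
1/(x(45) + (15610/7808 + 27227/(-6548))) = 1/(45 + (15610/7808 + 27227/(-6548))) = 1/(45 + (15610*(1/7808) + 27227*(-1/6548))) = 1/(45 + (7805/3904 - 27227/6548)) = 1/(45 - 13796767/6390848) = 1/(273791393/6390848) = 6390848/273791393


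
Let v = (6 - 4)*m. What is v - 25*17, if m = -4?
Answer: -433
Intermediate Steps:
v = -8 (v = (6 - 4)*(-4) = 2*(-4) = -8)
v - 25*17 = -8 - 25*17 = -8 - 425 = -433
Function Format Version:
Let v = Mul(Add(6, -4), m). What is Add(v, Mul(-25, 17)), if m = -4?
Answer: -433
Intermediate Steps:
v = -8 (v = Mul(Add(6, -4), -4) = Mul(2, -4) = -8)
Add(v, Mul(-25, 17)) = Add(-8, Mul(-25, 17)) = Add(-8, -425) = -433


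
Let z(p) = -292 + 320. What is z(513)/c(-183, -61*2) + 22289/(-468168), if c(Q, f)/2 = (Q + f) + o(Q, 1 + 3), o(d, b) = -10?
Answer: -646447/7022520 ≈ -0.092053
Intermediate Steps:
z(p) = 28
c(Q, f) = -20 + 2*Q + 2*f (c(Q, f) = 2*((Q + f) - 10) = 2*(-10 + Q + f) = -20 + 2*Q + 2*f)
z(513)/c(-183, -61*2) + 22289/(-468168) = 28/(-20 + 2*(-183) + 2*(-61*2)) + 22289/(-468168) = 28/(-20 - 366 + 2*(-122)) + 22289*(-1/468168) = 28/(-20 - 366 - 244) - 22289/468168 = 28/(-630) - 22289/468168 = 28*(-1/630) - 22289/468168 = -2/45 - 22289/468168 = -646447/7022520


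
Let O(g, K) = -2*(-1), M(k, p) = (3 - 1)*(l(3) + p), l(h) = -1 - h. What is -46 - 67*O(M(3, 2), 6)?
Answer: -180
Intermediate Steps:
M(k, p) = -8 + 2*p (M(k, p) = (3 - 1)*((-1 - 1*3) + p) = 2*((-1 - 3) + p) = 2*(-4 + p) = -8 + 2*p)
O(g, K) = 2
-46 - 67*O(M(3, 2), 6) = -46 - 67*2 = -46 - 134 = -180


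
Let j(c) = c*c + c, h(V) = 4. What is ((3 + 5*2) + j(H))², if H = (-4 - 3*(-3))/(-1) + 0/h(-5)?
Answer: 1089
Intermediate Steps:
H = -5 (H = (-4 - 3*(-3))/(-1) + 0/4 = (-4 + 9)*(-1) + 0*(¼) = 5*(-1) + 0 = -5 + 0 = -5)
j(c) = c + c² (j(c) = c² + c = c + c²)
((3 + 5*2) + j(H))² = ((3 + 5*2) - 5*(1 - 5))² = ((3 + 10) - 5*(-4))² = (13 + 20)² = 33² = 1089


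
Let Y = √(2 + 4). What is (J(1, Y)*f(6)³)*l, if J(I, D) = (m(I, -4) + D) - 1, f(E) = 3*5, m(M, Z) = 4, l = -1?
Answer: -10125 - 3375*√6 ≈ -18392.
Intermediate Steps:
Y = √6 ≈ 2.4495
f(E) = 15
J(I, D) = 3 + D (J(I, D) = (4 + D) - 1 = 3 + D)
(J(1, Y)*f(6)³)*l = ((3 + √6)*15³)*(-1) = ((3 + √6)*3375)*(-1) = (10125 + 3375*√6)*(-1) = -10125 - 3375*√6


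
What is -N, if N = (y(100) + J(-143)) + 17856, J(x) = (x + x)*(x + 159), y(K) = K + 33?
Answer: -13413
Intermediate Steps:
y(K) = 33 + K
J(x) = 2*x*(159 + x) (J(x) = (2*x)*(159 + x) = 2*x*(159 + x))
N = 13413 (N = ((33 + 100) + 2*(-143)*(159 - 143)) + 17856 = (133 + 2*(-143)*16) + 17856 = (133 - 4576) + 17856 = -4443 + 17856 = 13413)
-N = -1*13413 = -13413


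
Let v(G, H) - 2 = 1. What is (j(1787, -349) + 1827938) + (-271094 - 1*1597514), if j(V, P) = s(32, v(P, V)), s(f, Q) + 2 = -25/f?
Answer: -1301529/32 ≈ -40673.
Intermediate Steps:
v(G, H) = 3 (v(G, H) = 2 + 1 = 3)
s(f, Q) = -2 - 25/f
j(V, P) = -89/32 (j(V, P) = -2 - 25/32 = -89/32)
(j(1787, -349) + 1827938) + (-271094 - 1*1597514) = (-89/32 + 1827938) + (-271094 - 1*1597514) = 58493927/32 + (-271094 - 1597514) = 58493927/32 - 1868608 = -1301529/32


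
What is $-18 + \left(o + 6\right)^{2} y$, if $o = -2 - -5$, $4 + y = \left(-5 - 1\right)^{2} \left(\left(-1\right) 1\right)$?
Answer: $-3258$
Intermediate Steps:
$y = -40$ ($y = -4 + \left(-5 - 1\right)^{2} \left(\left(-1\right) 1\right) = -4 + \left(-6\right)^{2} \left(-1\right) = -4 + 36 \left(-1\right) = -4 - 36 = -40$)
$o = 3$ ($o = -2 + 5 = 3$)
$-18 + \left(o + 6\right)^{2} y = -18 + \left(3 + 6\right)^{2} \left(-40\right) = -18 + 9^{2} \left(-40\right) = -18 + 81 \left(-40\right) = -18 - 3240 = -3258$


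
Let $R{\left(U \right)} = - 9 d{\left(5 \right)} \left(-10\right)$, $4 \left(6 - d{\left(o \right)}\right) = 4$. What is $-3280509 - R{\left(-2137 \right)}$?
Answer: $-3280959$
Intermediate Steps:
$d{\left(o \right)} = 5$ ($d{\left(o \right)} = 6 - 1 = 5$)
$R{\left(U \right)} = 450$ ($R{\left(U \right)} = \left(-9\right) 5 \left(-10\right) = \left(-45\right) \left(-10\right) = 450$)
$-3280509 - R{\left(-2137 \right)} = -3280509 - 450 = -3280959$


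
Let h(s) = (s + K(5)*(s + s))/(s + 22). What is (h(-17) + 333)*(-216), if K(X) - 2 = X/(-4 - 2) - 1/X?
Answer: -1744344/25 ≈ -69774.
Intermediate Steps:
K(X) = 2 - 1/X - X/6 (K(X) = 2 + (X/(-4 - 2) - 1/X) = 2 + (X/(-6) - 1/X) = 2 + (X*(-⅙) - 1/X) = 2 + (-X/6 - 1/X) = 2 + (-1/X - X/6) = 2 - 1/X - X/6)
h(s) = 44*s/(15*(22 + s)) (h(s) = (s + (2 - 1/5 - ⅙*5)*(s + s))/(s + 22) = (s + (2 - 1*⅕ - ⅚)*(2*s))/(22 + s) = (s + (2 - ⅕ - ⅚)*(2*s))/(22 + s) = (s + 29*(2*s)/30)/(22 + s) = (s + 29*s/15)/(22 + s) = (44*s/15)/(22 + s) = 44*s/(15*(22 + s)))
(h(-17) + 333)*(-216) = ((44/15)*(-17)/(22 - 17) + 333)*(-216) = ((44/15)*(-17)/5 + 333)*(-216) = ((44/15)*(-17)*(⅕) + 333)*(-216) = (-748/75 + 333)*(-216) = (24227/75)*(-216) = -1744344/25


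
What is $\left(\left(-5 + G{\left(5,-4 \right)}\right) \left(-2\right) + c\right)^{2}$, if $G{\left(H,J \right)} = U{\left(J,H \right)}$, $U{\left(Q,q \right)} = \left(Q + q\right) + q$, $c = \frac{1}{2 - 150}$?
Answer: $\frac{88209}{21904} \approx 4.0271$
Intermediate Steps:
$c = - \frac{1}{148}$ ($c = \frac{1}{-148} = - \frac{1}{148} \approx -0.0067568$)
$U{\left(Q,q \right)} = Q + 2 q$
$G{\left(H,J \right)} = J + 2 H$
$\left(\left(-5 + G{\left(5,-4 \right)}\right) \left(-2\right) + c\right)^{2} = \left(\left(-5 + \left(-4 + 2 \cdot 5\right)\right) \left(-2\right) - \frac{1}{148}\right)^{2} = \left(\left(-5 + \left(-4 + 10\right)\right) \left(-2\right) - \frac{1}{148}\right)^{2} = \left(\left(-5 + 6\right) \left(-2\right) - \frac{1}{148}\right)^{2} = \left(1 \left(-2\right) - \frac{1}{148}\right)^{2} = \left(-2 - \frac{1}{148}\right)^{2} = \left(- \frac{297}{148}\right)^{2} = \frac{88209}{21904}$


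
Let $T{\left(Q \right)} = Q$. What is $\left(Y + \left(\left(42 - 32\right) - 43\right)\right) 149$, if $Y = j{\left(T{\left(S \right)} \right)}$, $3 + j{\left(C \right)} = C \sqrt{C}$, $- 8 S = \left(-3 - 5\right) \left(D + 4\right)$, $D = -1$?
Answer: $-5364 + 447 \sqrt{3} \approx -4589.8$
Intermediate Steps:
$S = 3$ ($S = - \frac{\left(-3 - 5\right) \left(-1 + 4\right)}{8} = - \frac{\left(-8\right) 3}{8} = \left(- \frac{1}{8}\right) \left(-24\right) = 3$)
$j{\left(C \right)} = -3 + C^{\frac{3}{2}}$ ($j{\left(C \right)} = -3 + C \sqrt{C} = -3 + C^{\frac{3}{2}}$)
$Y = -3 + 3 \sqrt{3}$ ($Y = -3 + 3^{\frac{3}{2}} = -3 + 3 \sqrt{3} \approx 2.1962$)
$\left(Y + \left(\left(42 - 32\right) - 43\right)\right) 149 = \left(\left(-3 + 3 \sqrt{3}\right) + \left(\left(42 - 32\right) - 43\right)\right) 149 = \left(\left(-3 + 3 \sqrt{3}\right) + \left(10 - 43\right)\right) 149 = \left(\left(-3 + 3 \sqrt{3}\right) - 33\right) 149 = \left(-36 + 3 \sqrt{3}\right) 149 = -5364 + 447 \sqrt{3}$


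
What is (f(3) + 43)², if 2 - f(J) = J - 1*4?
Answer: 2116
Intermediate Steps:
f(J) = 6 - J (f(J) = 2 - (J - 1*4) = 2 - (J - 4) = 2 - (-4 + J) = 2 + (4 - J) = 6 - J)
(f(3) + 43)² = ((6 - 1*3) + 43)² = ((6 - 3) + 43)² = (3 + 43)² = 46² = 2116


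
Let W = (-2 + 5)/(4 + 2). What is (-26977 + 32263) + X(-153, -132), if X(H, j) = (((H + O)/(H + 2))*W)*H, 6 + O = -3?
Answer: 785793/151 ≈ 5203.9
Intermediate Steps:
O = -9 (O = -6 - 3 = -9)
W = ½ (W = 3/6 = 3*(⅙) = ½ ≈ 0.50000)
X(H, j) = H*(-9 + H)/(2*(2 + H)) (X(H, j) = (((H - 9)/(H + 2))*(½))*H = (((-9 + H)/(2 + H))*(½))*H = ((-9 + H)/(2*(2 + H)))*H = H*(-9 + H)/(2*(2 + H)))
(-26977 + 32263) + X(-153, -132) = (-26977 + 32263) + (½)*(-153)*(-9 - 153)/(2 - 153) = 5286 + (½)*(-153)*(-162)/(-151) = 5286 + (½)*(-153)*(-1/151)*(-162) = 5286 - 12393/151 = 785793/151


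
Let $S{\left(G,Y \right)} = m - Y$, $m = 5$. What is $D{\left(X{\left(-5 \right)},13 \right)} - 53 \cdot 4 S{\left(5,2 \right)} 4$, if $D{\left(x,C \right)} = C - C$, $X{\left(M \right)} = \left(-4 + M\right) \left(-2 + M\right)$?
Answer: $-2544$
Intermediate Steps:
$S{\left(G,Y \right)} = 5 - Y$
$D{\left(x,C \right)} = 0$
$D{\left(X{\left(-5 \right)},13 \right)} - 53 \cdot 4 S{\left(5,2 \right)} 4 = 0 - 53 \cdot 4 \left(5 - 2\right) 4 = 0 - 53 \cdot 4 \cdot 3 \cdot 4 = 0 - 53 \cdot 12 \cdot 4 = 0 - 2544 = -2544$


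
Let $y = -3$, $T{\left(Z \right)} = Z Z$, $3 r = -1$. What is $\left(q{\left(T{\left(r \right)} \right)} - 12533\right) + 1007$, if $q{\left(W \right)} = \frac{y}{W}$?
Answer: $-11553$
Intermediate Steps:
$r = - \frac{1}{3}$ ($r = \frac{1}{3} \left(-1\right) = - \frac{1}{3} \approx -0.33333$)
$T{\left(Z \right)} = Z^{2}$
$q{\left(W \right)} = - \frac{3}{W}$
$\left(q{\left(T{\left(r \right)} \right)} - 12533\right) + 1007 = \left(- \frac{3}{\left(- \frac{1}{3}\right)^{2}} - 12533\right) + 1007 = \left(- 3 \frac{1}{\frac{1}{9}} - 12533\right) + 1007 = \left(\left(-3\right) 9 - 12533\right) + 1007 = \left(-27 - 12533\right) + 1007 = -12560 + 1007 = -11553$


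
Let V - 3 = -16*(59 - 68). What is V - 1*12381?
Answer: -12234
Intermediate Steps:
V = 147 (V = 3 - 16*(59 - 68) = 3 - 16*(-9) = 3 + 144 = 147)
V - 1*12381 = 147 - 1*12381 = 147 - 12381 = -12234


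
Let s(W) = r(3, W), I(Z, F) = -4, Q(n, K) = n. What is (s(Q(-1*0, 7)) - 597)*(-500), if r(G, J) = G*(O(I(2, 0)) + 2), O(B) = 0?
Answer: 295500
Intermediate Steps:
r(G, J) = 2*G (r(G, J) = G*(0 + 2) = G*2 = 2*G)
s(W) = 6 (s(W) = 2*3 = 6)
(s(Q(-1*0, 7)) - 597)*(-500) = (6 - 597)*(-500) = -591*(-500) = 295500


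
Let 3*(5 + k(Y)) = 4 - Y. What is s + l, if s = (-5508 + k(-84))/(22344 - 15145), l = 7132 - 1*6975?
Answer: 3374278/21597 ≈ 156.24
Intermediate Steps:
l = 157 (l = 7132 - 6975 = 157)
k(Y) = -11/3 - Y/3 (k(Y) = -5 + (4 - Y)/3 = -5 + (4/3 - Y/3) = -11/3 - Y/3)
s = -16451/21597 (s = (-5508 + (-11/3 - 1/3*(-84)))/(22344 - 15145) = (-5508 + (-11/3 + 28))/7199 = (-5508 + 73/3)*(1/7199) = -16451/3*1/7199 = -16451/21597 ≈ -0.76173)
s + l = -16451/21597 + 157 = 3374278/21597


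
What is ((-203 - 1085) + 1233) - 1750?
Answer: -1805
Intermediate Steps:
((-203 - 1085) + 1233) - 1750 = (-1288 + 1233) - 1750 = -55 - 1750 = -1805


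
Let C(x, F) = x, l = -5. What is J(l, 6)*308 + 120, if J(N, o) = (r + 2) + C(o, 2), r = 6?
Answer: 4432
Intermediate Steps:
J(N, o) = 8 + o (J(N, o) = (6 + 2) + o = 8 + o)
J(l, 6)*308 + 120 = (8 + 6)*308 + 120 = 14*308 + 120 = 4312 + 120 = 4432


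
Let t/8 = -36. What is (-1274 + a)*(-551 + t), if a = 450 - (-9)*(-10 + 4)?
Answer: 736642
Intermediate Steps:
t = -288 (t = 8*(-36) = -288)
a = 396 (a = 450 - (-9)*(-6) = 450 - 1*54 = 450 - 54 = 396)
(-1274 + a)*(-551 + t) = (-1274 + 396)*(-551 - 288) = -878*(-839) = 736642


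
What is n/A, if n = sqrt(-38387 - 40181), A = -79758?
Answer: -I*sqrt(19642)/39879 ≈ -0.0035144*I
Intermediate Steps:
n = 2*I*sqrt(19642) (n = sqrt(-78568) = 2*I*sqrt(19642) ≈ 280.3*I)
n/A = (2*I*sqrt(19642))/(-79758) = (2*I*sqrt(19642))*(-1/79758) = -I*sqrt(19642)/39879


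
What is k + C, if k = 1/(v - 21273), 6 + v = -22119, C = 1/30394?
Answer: 3251/329759703 ≈ 9.8587e-6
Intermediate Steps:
C = 1/30394 ≈ 3.2901e-5
v = -22125 (v = -6 - 22119 = -22125)
k = -1/43398 (k = 1/(-22125 - 21273) = 1/(-43398) = -1/43398 ≈ -2.3043e-5)
k + C = -1/43398 + 1/30394 = 3251/329759703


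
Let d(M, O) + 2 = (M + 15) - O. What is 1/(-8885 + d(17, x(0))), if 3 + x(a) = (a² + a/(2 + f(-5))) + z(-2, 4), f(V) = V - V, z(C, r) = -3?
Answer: -1/8849 ≈ -0.00011301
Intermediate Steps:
f(V) = 0
x(a) = -6 + a² + a/2 (x(a) = -3 + ((a² + a/(2 + 0)) - 3) = -3 + ((a² + a/2) - 3) = -3 + (-3 + a² + a/2) = -6 + a² + a/2)
d(M, O) = 13 + M - O (d(M, O) = -2 + ((M + 15) - O) = -2 + ((15 + M) - O) = -2 + (15 + M - O) = 13 + M - O)
1/(-8885 + d(17, x(0))) = 1/(-8885 + (13 + 17 - (-6 + 0² + (½)*0))) = 1/(-8885 + (13 + 17 - (-6 + 0 + 0))) = 1/(-8885 + (13 + 17 - 1*(-6))) = 1/(-8885 + (13 + 17 + 6)) = 1/(-8885 + 36) = 1/(-8849) = -1/8849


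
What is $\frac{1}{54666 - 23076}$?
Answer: $\frac{1}{31590} \approx 3.1656 \cdot 10^{-5}$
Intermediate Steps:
$\frac{1}{54666 - 23076} = \frac{1}{31590}$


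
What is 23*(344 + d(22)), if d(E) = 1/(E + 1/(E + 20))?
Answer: 7319566/925 ≈ 7913.0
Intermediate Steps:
d(E) = 1/(E + 1/(20 + E))
23*(344 + d(22)) = 23*(344 + (20 + 22)/(1 + 22² + 20*22)) = 23*(344 + 42/(1 + 484 + 440)) = 23*(344 + 42/925) = 23*(318242/925) = 7319566/925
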